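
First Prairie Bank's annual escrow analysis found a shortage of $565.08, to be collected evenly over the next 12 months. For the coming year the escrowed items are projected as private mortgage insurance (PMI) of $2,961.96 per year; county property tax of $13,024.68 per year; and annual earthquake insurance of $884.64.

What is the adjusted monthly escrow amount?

Private mortgage insurance (PMI): $2,961.96 per year
County property tax: $13,024.68 per year
Earthquake insurance: $884.64 per year
Total annual escrow = $16,871.28
Monthly = $16,871.28 ÷ 12 = $1,405.94
Shortage spread = $565.08 ÷ 12 = $47.09/mo
Adjusted monthly = $1,405.94 + $47.09 = $1,453.03

$1,453.03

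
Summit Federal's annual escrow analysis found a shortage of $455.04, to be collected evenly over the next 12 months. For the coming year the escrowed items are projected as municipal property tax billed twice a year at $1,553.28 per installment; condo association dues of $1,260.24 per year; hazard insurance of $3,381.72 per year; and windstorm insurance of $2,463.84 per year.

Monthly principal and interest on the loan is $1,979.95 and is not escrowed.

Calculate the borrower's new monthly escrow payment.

$888.95

Municipal property tax — $1,553.28 × 2 = $3,106.56/yr
Condo association dues — $1,260.24/yr
Hazard insurance — $3,381.72/yr
Windstorm insurance — $2,463.84/yr
Yearly total = $10,212.36
Monthly = $10,212.36 / 12 = $851.03
Shortage spread = $455.04 / 12 = $37.92/mo
New monthly escrow = $851.03 + $37.92 = $888.95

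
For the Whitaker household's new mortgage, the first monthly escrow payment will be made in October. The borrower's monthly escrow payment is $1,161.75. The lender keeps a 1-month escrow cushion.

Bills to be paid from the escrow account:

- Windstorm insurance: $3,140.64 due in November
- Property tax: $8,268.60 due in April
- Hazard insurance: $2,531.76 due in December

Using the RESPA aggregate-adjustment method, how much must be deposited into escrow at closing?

Cushion = 1 × $1,161.75 = $1,161.75
Trial balance (start $0, +$1,161.75 each month, − disbursements):
  Oct: +$1,161.75 → $1,161.75
  Nov: +$1,161.75 − $3,140.64 → -$817.14
  Dec: +$1,161.75 − $2,531.76 → -$2,187.15
  Jan: +$1,161.75 → -$1,025.40
  Feb: +$1,161.75 → $136.35
  Mar: +$1,161.75 → $1,298.10
  Apr: +$1,161.75 − $8,268.60 → -$5,808.75
  May: +$1,161.75 → -$4,647.00
  Jun: +$1,161.75 → -$3,485.25
  Jul: +$1,161.75 → -$2,323.50
  Aug: +$1,161.75 → -$1,161.75
  Sep: +$1,161.75 → $0.00
Lowest trial balance = -$5,808.75 (Apr)
Initial deposit = cushion − low point = $1,161.75 − (-$5,808.75) = $6,970.50

$6,970.50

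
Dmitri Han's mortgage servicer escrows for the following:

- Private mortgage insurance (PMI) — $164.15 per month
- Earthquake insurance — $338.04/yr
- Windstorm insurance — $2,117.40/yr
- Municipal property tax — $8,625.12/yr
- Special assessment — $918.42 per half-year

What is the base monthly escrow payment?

Private mortgage insurance (PMI): $164.15 × 12 = $1,969.80
Earthquake insurance: $338.04
Windstorm insurance: $2,117.40
Municipal property tax: $8,625.12
Special assessment: $918.42 × 2 = $1,836.84
Yearly total = $1,969.80 + $338.04 + $2,117.40 + $8,625.12 + $1,836.84 = $14,887.20
Monthly escrow = $14,887.20 / 12 = $1,240.60

$1,240.60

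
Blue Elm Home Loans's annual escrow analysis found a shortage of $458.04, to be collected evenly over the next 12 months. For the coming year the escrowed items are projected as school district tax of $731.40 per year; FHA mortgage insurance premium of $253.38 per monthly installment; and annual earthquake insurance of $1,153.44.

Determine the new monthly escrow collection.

School district tax: $731.40
FHA mortgage insurance premium: $253.38 × 12 = $3,040.56
Earthquake insurance: $1,153.44
Total annual escrow = $4,925.40
Base monthly escrow = $4,925.40 / 12 = $410.45
Monthly shortage recovery: $458.04 ÷ 12 = $38.17
New monthly escrow = $410.45 + $38.17 = $448.62

$448.62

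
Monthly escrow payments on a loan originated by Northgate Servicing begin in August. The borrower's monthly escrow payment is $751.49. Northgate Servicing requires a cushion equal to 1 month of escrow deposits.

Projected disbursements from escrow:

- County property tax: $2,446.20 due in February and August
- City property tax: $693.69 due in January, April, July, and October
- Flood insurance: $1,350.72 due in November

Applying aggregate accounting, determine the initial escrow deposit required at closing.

$3,121.56

Cushion = 1 × $751.49 = $751.49
Trial balance (start $0, +$751.49 each month, − disbursements):
  Aug: +$751.49 − $2,446.20 → -$1,694.71
  Sep: +$751.49 → -$943.22
  Oct: +$751.49 − $693.69 → -$885.42
  Nov: +$751.49 − $1,350.72 → -$1,484.65
  Dec: +$751.49 → -$733.16
  Jan: +$751.49 − $693.69 → -$675.36
  Feb: +$751.49 − $2,446.20 → -$2,370.07
  Mar: +$751.49 → -$1,618.58
  Apr: +$751.49 − $693.69 → -$1,560.78
  May: +$751.49 → -$809.29
  Jun: +$751.49 → -$57.80
  Jul: +$751.49 − $693.69 → $0.00
Lowest trial balance = -$2,370.07 (Feb)
Initial deposit = cushion − low point = $751.49 − (-$2,370.07) = $3,121.56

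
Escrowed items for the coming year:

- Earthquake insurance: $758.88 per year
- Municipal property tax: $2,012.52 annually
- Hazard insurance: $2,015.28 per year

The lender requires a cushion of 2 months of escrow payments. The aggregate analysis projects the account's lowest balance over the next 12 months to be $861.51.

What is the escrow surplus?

$63.73

Earthquake insurance — $758.88 annually
Municipal property tax — $2,012.52 annually
Hazard insurance — $2,015.28 annually
Total annual escrow = $4,786.68
Monthly escrow = $4,786.68 / 12 = $398.89
Required cushion = 2 × $398.89 = $797.78
Surplus = $861.51 − $797.78 = $63.73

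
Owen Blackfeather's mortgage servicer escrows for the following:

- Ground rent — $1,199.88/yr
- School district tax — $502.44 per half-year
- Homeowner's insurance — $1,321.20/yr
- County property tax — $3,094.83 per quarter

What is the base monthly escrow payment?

$1,325.44

Ground rent: $1,199.88/yr
School district tax: $502.44 × 2 = $1,004.88/yr
Homeowner's insurance: $1,321.20/yr
County property tax: $3,094.83 × 4 = $12,379.32/yr
Combined annual = $1,199.88 + $1,004.88 + $1,321.20 + $12,379.32 = $15,905.28
Monthly escrow = $15,905.28 ÷ 12 = $1,325.44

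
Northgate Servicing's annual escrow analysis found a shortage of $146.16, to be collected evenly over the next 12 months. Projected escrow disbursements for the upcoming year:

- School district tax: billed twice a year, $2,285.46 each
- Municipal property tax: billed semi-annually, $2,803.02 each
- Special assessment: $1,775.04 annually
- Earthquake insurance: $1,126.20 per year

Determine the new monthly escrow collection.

$1,102.03

School district tax = $2,285.46 × 2 = $4,570.92 annually
Municipal property tax = $2,803.02 × 2 = $5,606.04 annually
Special assessment = $1,775.04 annually
Earthquake insurance = $1,126.20 annually
Yearly total = $4,570.92 + $5,606.04 + $1,775.04 + $1,126.20 = $13,078.20
Per month = $13,078.20 ÷ 12 = $1,089.85
Monthly shortage recovery: $146.16 ÷ 12 = $12.18
Adjusted monthly = $1,089.85 + $12.18 = $1,102.03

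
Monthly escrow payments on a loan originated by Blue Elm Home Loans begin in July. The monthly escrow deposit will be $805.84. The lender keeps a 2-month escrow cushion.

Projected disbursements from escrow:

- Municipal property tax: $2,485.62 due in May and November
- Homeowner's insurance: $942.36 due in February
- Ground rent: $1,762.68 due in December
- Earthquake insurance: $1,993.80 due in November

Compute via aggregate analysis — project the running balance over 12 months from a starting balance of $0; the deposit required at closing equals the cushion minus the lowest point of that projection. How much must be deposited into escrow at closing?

Cushion = 2 × $805.84 = $1,611.68
Trial balance (start $0, +$805.84 each month, − disbursements):
  Jul: +$805.84 → $805.84
  Aug: +$805.84 → $1,611.68
  Sep: +$805.84 → $2,417.52
  Oct: +$805.84 → $3,223.36
  Nov: +$805.84 − $4,479.42 → -$450.22
  Dec: +$805.84 − $1,762.68 → -$1,407.06
  Jan: +$805.84 → -$601.22
  Feb: +$805.84 − $942.36 → -$737.74
  Mar: +$805.84 → $68.10
  Apr: +$805.84 → $873.94
  May: +$805.84 − $2,485.62 → -$805.84
  Jun: +$805.84 → $0.00
Lowest trial balance = -$1,407.06 (Dec)
Initial deposit = cushion − low point = $1,611.68 − (-$1,407.06) = $3,018.74

$3,018.74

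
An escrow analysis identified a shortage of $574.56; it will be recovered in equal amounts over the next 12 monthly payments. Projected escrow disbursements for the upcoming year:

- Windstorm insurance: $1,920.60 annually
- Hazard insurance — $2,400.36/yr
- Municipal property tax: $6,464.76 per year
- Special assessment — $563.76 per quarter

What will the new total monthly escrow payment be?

$1,134.61

Windstorm insurance: $1,920.60
Hazard insurance: $2,400.36
Municipal property tax: $6,464.76
Special assessment: $563.76 × 4 = $2,255.04
Annual escrow total = $1,920.60 + $2,400.36 + $6,464.76 + $2,255.04 = $13,040.76
Monthly = $13,040.76 / 12 = $1,086.73
Shortage spread = $574.56 / 12 = $47.88/mo
Adjusted monthly = $1,086.73 + $47.88 = $1,134.61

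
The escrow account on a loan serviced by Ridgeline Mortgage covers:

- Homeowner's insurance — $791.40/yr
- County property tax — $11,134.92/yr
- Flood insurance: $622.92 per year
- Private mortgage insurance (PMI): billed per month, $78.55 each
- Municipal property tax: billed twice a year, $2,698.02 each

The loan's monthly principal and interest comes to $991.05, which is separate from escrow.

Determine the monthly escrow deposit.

Homeowner's insurance = $791.40 annually
County property tax = $11,134.92 annually
Flood insurance = $622.92 annually
Private mortgage insurance (PMI) = $78.55 × 12 = $942.60 annually
Municipal property tax = $2,698.02 × 2 = $5,396.04 annually
Total annual escrow = $791.40 + $11,134.92 + $622.92 + $942.60 + $5,396.04 = $18,887.88
Monthly escrow = $18,887.88 ÷ 12 = $1,573.99

$1,573.99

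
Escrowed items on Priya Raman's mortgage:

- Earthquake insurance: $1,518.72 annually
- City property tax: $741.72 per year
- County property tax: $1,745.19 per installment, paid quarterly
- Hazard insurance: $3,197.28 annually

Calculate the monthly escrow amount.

Earthquake insurance — $1,518.72 per year
City property tax — $741.72 per year
County property tax — $1,745.19 × 4 = $6,980.76 per year
Hazard insurance — $3,197.28 per year
Total annual escrow = $1,518.72 + $741.72 + $6,980.76 + $3,197.28 = $12,438.48
Base monthly escrow = $12,438.48 / 12 = $1,036.54

$1,036.54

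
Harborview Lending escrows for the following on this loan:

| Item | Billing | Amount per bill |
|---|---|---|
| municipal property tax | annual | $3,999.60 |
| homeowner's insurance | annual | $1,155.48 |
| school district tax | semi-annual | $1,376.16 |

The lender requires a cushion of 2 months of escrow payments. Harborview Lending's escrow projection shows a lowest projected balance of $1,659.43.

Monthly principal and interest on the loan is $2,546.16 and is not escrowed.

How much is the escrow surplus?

$341.53

Municipal property tax — $3,999.60 per year
Homeowner's insurance — $1,155.48 per year
School district tax — $1,376.16 × 2 = $2,752.32 per year
Total per year = $3,999.60 + $1,155.48 + $2,752.32 = $7,907.40
Monthly = $7,907.40 ÷ 12 = $658.95
Cushion = 2 × $658.95 = $1,317.90
Excess over cushion: $1,659.43 − $1,317.90 = $341.53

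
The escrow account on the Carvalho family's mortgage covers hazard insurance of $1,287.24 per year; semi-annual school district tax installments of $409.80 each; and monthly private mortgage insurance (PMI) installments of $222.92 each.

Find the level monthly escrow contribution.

Hazard insurance: $1,287.24 per year
School district tax: $409.80 × 2 = $819.60 per year
Private mortgage insurance (PMI): $222.92 × 12 = $2,675.04 per year
Yearly total = $1,287.24 + $819.60 + $2,675.04 = $4,781.88
Base monthly escrow = $4,781.88 ÷ 12 = $398.49

$398.49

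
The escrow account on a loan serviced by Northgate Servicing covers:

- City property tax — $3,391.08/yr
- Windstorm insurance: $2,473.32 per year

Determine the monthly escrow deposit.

$488.70

City property tax — $3,391.08/yr
Windstorm insurance — $2,473.32/yr
Total annual escrow = $3,391.08 + $2,473.32 = $5,864.40
Base monthly escrow = $5,864.40 ÷ 12 = $488.70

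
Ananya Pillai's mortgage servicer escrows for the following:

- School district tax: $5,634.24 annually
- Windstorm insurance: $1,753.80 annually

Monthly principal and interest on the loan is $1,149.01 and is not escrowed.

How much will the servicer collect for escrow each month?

School district tax — $5,634.24
Windstorm insurance — $1,753.80
Total per year = $5,634.24 + $1,753.80 = $7,388.04
Per month = $7,388.04 / 12 = $615.67

$615.67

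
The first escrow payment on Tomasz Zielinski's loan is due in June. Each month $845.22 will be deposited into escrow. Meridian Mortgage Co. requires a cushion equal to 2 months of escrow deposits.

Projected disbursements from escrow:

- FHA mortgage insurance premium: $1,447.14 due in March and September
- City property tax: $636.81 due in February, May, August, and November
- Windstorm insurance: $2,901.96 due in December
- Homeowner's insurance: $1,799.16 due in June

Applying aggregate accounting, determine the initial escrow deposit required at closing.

$3,195.78

Cushion = 2 × $845.22 = $1,690.44
Trial balance (start $0, +$845.22 each month, − disbursements):
  Jun: +$845.22 − $1,799.16 → -$953.94
  Jul: +$845.22 → -$108.72
  Aug: +$845.22 − $636.81 → $99.69
  Sep: +$845.22 − $1,447.14 → -$502.23
  Oct: +$845.22 → $342.99
  Nov: +$845.22 − $636.81 → $551.40
  Dec: +$845.22 − $2,901.96 → -$1,505.34
  Jan: +$845.22 → -$660.12
  Feb: +$845.22 − $636.81 → -$451.71
  Mar: +$845.22 − $1,447.14 → -$1,053.63
  Apr: +$845.22 → -$208.41
  May: +$845.22 − $636.81 → $0.00
Lowest trial balance = -$1,505.34 (Dec)
Initial deposit = cushion − low point = $1,690.44 − (-$1,505.34) = $3,195.78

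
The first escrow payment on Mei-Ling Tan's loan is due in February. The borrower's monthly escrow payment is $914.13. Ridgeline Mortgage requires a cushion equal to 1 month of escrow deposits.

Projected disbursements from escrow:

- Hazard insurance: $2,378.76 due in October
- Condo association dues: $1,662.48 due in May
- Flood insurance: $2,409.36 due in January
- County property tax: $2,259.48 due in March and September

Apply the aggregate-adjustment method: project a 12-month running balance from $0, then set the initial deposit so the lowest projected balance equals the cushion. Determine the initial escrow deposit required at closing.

Cushion = 1 × $914.13 = $914.13
Trial balance (start $0, +$914.13 each month, − disbursements):
  Feb: +$914.13 → $914.13
  Mar: +$914.13 − $2,259.48 → -$431.22
  Apr: +$914.13 → $482.91
  May: +$914.13 − $1,662.48 → -$265.44
  Jun: +$914.13 → $648.69
  Jul: +$914.13 → $1,562.82
  Aug: +$914.13 → $2,476.95
  Sep: +$914.13 − $2,259.48 → $1,131.60
  Oct: +$914.13 − $2,378.76 → -$333.03
  Nov: +$914.13 → $581.10
  Dec: +$914.13 → $1,495.23
  Jan: +$914.13 − $2,409.36 → $0.00
Lowest trial balance = -$431.22 (Mar)
Initial deposit = cushion − low point = $914.13 − (-$431.22) = $1,345.35

$1,345.35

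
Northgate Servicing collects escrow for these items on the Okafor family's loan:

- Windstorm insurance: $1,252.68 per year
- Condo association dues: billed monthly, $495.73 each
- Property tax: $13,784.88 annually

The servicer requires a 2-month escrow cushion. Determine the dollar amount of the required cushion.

Windstorm insurance: $1,252.68/yr
Condo association dues: $495.73 × 12 = $5,948.76/yr
Property tax: $13,784.88/yr
Total per year = $1,252.68 + $5,948.76 + $13,784.88 = $20,986.32
Monthly escrow = $20,986.32 ÷ 12 = $1,748.86
Reserve = 2 × $1,748.86 = $3,497.72

$3,497.72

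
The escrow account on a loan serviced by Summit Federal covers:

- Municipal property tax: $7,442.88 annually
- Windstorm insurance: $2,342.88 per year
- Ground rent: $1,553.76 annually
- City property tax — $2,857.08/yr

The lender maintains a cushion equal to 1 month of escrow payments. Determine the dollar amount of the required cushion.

$1,183.05

Municipal property tax = $7,442.88/yr
Windstorm insurance = $2,342.88/yr
Ground rent = $1,553.76/yr
City property tax = $2,857.08/yr
Combined annual = $7,442.88 + $2,342.88 + $1,553.76 + $2,857.08 = $14,196.60
Base monthly escrow = $14,196.60 ÷ 12 = $1,183.05
Required cushion = 1 × $1,183.05 = $1,183.05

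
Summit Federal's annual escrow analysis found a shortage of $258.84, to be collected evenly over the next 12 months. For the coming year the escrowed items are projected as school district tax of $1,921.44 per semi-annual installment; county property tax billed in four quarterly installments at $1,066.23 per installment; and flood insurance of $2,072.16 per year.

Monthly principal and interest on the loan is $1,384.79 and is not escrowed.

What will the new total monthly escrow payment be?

$869.90

School district tax = $1,921.44 × 2 = $3,842.88 annually
County property tax = $1,066.23 × 4 = $4,264.92 annually
Flood insurance = $2,072.16 annually
Yearly total = $3,842.88 + $4,264.92 + $2,072.16 = $10,179.96
Monthly = $10,179.96 ÷ 12 = $848.33
Shortage spread = $258.84 ÷ 12 = $21.57/mo
Adjusted monthly = $848.33 + $21.57 = $869.90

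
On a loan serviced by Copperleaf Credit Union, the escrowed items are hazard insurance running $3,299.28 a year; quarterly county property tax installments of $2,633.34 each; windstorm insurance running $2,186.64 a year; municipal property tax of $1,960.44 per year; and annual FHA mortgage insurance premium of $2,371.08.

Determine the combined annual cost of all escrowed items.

Hazard insurance: $3,299.28 annually
County property tax: $2,633.34 × 4 = $10,533.36 annually
Windstorm insurance: $2,186.64 annually
Municipal property tax: $1,960.44 annually
FHA mortgage insurance premium: $2,371.08 annually
Annual escrow total = $3,299.28 + $10,533.36 + $2,186.64 + $1,960.44 + $2,371.08 = $20,350.80

$20,350.80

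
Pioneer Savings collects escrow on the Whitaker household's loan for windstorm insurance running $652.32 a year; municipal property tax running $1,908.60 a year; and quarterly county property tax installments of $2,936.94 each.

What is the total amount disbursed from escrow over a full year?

Windstorm insurance = $652.32/yr
Municipal property tax = $1,908.60/yr
County property tax = $2,936.94 × 4 = $11,747.76/yr
Yearly total = $14,308.68

$14,308.68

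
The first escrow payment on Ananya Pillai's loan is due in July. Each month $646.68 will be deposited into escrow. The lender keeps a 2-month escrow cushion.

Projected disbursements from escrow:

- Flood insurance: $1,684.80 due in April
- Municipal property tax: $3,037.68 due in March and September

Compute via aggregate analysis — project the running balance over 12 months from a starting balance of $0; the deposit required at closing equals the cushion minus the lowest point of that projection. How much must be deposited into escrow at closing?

Cushion = 2 × $646.68 = $1,293.36
Trial balance (start $0, +$646.68 each month, − disbursements):
  Jul: +$646.68 → $646.68
  Aug: +$646.68 → $1,293.36
  Sep: +$646.68 − $3,037.68 → -$1,097.64
  Oct: +$646.68 → -$450.96
  Nov: +$646.68 → $195.72
  Dec: +$646.68 → $842.40
  Jan: +$646.68 → $1,489.08
  Feb: +$646.68 → $2,135.76
  Mar: +$646.68 − $3,037.68 → -$255.24
  Apr: +$646.68 − $1,684.80 → -$1,293.36
  May: +$646.68 → -$646.68
  Jun: +$646.68 → $0.00
Lowest trial balance = -$1,293.36 (Apr)
Initial deposit = cushion − low point = $1,293.36 − (-$1,293.36) = $2,586.72

$2,586.72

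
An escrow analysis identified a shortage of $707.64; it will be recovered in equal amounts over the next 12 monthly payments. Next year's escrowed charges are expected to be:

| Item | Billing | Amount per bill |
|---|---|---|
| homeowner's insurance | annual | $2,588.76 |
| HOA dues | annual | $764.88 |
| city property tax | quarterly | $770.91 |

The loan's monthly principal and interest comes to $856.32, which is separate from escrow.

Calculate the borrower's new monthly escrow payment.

Homeowner's insurance — $2,588.76 per year
HOA dues — $764.88 per year
City property tax — $770.91 × 4 = $3,083.64 per year
Combined annual = $2,588.76 + $764.88 + $3,083.64 = $6,437.28
Per month = $6,437.28 ÷ 12 = $536.44
Shortage per month = $707.64 ÷ 12 = $58.97
Adjusted monthly = $536.44 + $58.97 = $595.41

$595.41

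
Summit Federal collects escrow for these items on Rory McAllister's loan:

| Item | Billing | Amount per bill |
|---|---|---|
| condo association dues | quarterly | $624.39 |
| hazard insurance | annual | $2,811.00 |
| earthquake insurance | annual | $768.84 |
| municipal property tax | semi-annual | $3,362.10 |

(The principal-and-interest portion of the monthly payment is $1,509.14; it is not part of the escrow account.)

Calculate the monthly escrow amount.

Condo association dues: $624.39 × 4 = $2,497.56/yr
Hazard insurance: $2,811.00/yr
Earthquake insurance: $768.84/yr
Municipal property tax: $3,362.10 × 2 = $6,724.20/yr
Combined annual = $2,497.56 + $2,811.00 + $768.84 + $6,724.20 = $12,801.60
Monthly = $12,801.60 / 12 = $1,066.80

$1,066.80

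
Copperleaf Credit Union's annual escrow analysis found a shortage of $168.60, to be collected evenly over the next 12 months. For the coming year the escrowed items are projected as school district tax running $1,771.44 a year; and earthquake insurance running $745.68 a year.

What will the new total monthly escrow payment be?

$223.81

School district tax — $1,771.44/yr
Earthquake insurance — $745.68/yr
Total annual escrow = $1,771.44 + $745.68 = $2,517.12
Base monthly escrow = $2,517.12 ÷ 12 = $209.76
Shortage spread = $168.60 ÷ 12 = $14.05/mo
New monthly escrow = $209.76 + $14.05 = $223.81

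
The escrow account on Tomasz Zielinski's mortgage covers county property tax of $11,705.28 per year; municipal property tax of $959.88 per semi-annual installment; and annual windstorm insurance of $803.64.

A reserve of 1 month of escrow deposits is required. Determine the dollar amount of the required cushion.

County property tax = $11,705.28 per year
Municipal property tax = $959.88 × 2 = $1,919.76 per year
Windstorm insurance = $803.64 per year
Total per year = $11,705.28 + $1,919.76 + $803.64 = $14,428.68
Base monthly escrow = $14,428.68 / 12 = $1,202.39
Cushion = 1 × $1,202.39 = $1,202.39

$1,202.39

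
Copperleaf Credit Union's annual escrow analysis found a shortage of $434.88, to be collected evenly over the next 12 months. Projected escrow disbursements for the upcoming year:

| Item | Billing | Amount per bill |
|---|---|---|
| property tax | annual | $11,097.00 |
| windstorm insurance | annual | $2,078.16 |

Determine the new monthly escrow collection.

Property tax = $11,097.00 annually
Windstorm insurance = $2,078.16 annually
Combined annual = $11,097.00 + $2,078.16 = $13,175.16
Monthly escrow = $13,175.16 / 12 = $1,097.93
Monthly shortage recovery: $434.88 / 12 = $36.24
Adjusted monthly = $1,097.93 + $36.24 = $1,134.17

$1,134.17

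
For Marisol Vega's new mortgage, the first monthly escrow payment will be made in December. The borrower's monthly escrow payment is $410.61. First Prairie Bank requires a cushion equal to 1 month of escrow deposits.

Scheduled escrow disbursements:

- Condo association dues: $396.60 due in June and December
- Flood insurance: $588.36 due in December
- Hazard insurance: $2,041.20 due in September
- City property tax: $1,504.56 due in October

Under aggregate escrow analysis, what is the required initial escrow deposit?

$984.96

Cushion = 1 × $410.61 = $410.61
Trial balance (start $0, +$410.61 each month, − disbursements):
  Dec: +$410.61 − $984.96 → -$574.35
  Jan: +$410.61 → -$163.74
  Feb: +$410.61 → $246.87
  Mar: +$410.61 → $657.48
  Apr: +$410.61 → $1,068.09
  May: +$410.61 → $1,478.70
  Jun: +$410.61 − $396.60 → $1,492.71
  Jul: +$410.61 → $1,903.32
  Aug: +$410.61 → $2,313.93
  Sep: +$410.61 − $2,041.20 → $683.34
  Oct: +$410.61 − $1,504.56 → -$410.61
  Nov: +$410.61 → $0.00
Lowest trial balance = -$574.35 (Dec)
Initial deposit = cushion − low point = $410.61 − (-$574.35) = $984.96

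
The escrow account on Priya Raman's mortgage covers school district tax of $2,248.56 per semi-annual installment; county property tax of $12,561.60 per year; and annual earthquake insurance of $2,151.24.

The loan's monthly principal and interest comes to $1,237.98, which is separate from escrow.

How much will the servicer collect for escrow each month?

School district tax = $2,248.56 × 2 = $4,497.12 annually
County property tax = $12,561.60 annually
Earthquake insurance = $2,151.24 annually
Yearly total = $19,209.96
Per month = $19,209.96 / 12 = $1,600.83

$1,600.83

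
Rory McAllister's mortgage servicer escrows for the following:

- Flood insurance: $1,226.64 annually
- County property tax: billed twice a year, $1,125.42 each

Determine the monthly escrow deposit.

Flood insurance — $1,226.64 annually
County property tax — $1,125.42 × 2 = $2,250.84 annually
Total per year = $3,477.48
Per month = $3,477.48 ÷ 12 = $289.79

$289.79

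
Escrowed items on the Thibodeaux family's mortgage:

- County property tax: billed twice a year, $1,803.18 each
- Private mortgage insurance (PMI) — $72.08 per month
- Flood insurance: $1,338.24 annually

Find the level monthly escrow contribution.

County property tax: $1,803.18 × 2 = $3,606.36/yr
Private mortgage insurance (PMI): $72.08 × 12 = $864.96/yr
Flood insurance: $1,338.24/yr
Annual escrow total = $3,606.36 + $864.96 + $1,338.24 = $5,809.56
Monthly = $5,809.56 / 12 = $484.13

$484.13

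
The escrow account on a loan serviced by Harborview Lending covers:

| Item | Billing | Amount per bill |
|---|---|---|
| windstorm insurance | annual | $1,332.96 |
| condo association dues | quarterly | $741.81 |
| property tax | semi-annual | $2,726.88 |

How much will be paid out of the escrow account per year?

$9,753.96

Windstorm insurance = $1,332.96 per year
Condo association dues = $741.81 × 4 = $2,967.24 per year
Property tax = $2,726.88 × 2 = $5,453.76 per year
Annual escrow total = $9,753.96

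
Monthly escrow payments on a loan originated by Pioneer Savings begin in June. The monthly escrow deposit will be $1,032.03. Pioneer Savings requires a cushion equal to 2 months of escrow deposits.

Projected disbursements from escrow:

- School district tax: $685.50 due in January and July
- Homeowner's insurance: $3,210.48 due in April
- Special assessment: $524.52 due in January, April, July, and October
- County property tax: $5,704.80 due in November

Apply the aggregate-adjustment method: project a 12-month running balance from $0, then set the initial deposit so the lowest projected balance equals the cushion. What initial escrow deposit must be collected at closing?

$3,311.22

Cushion = 2 × $1,032.03 = $2,064.06
Trial balance (start $0, +$1,032.03 each month, − disbursements):
  Jun: +$1,032.03 → $1,032.03
  Jul: +$1,032.03 − $1,210.02 → $854.04
  Aug: +$1,032.03 → $1,886.07
  Sep: +$1,032.03 → $2,918.10
  Oct: +$1,032.03 − $524.52 → $3,425.61
  Nov: +$1,032.03 − $5,704.80 → -$1,247.16
  Dec: +$1,032.03 → -$215.13
  Jan: +$1,032.03 − $1,210.02 → -$393.12
  Feb: +$1,032.03 → $638.91
  Mar: +$1,032.03 → $1,670.94
  Apr: +$1,032.03 − $3,735.00 → -$1,032.03
  May: +$1,032.03 → $0.00
Lowest trial balance = -$1,247.16 (Nov)
Initial deposit = cushion − low point = $2,064.06 − (-$1,247.16) = $3,311.22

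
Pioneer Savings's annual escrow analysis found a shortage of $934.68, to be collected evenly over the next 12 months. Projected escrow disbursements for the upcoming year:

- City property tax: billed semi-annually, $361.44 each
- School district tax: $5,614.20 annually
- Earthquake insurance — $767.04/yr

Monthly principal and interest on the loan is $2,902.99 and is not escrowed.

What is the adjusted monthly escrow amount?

City property tax: $361.44 × 2 = $722.88
School district tax: $5,614.20
Earthquake insurance: $767.04
Yearly total = $722.88 + $5,614.20 + $767.04 = $7,104.12
Base monthly escrow = $7,104.12 ÷ 12 = $592.01
Shortage per month = $934.68 / 12 = $77.89
New monthly escrow = $592.01 + $77.89 = $669.90

$669.90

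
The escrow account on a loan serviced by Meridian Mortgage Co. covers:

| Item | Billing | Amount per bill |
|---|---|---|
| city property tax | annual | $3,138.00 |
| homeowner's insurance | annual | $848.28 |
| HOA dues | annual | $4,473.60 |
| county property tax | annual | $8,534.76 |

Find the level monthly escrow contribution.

$1,416.22

City property tax: $3,138.00/yr
Homeowner's insurance: $848.28/yr
HOA dues: $4,473.60/yr
County property tax: $8,534.76/yr
Combined annual = $16,994.64
Base monthly escrow = $16,994.64 / 12 = $1,416.22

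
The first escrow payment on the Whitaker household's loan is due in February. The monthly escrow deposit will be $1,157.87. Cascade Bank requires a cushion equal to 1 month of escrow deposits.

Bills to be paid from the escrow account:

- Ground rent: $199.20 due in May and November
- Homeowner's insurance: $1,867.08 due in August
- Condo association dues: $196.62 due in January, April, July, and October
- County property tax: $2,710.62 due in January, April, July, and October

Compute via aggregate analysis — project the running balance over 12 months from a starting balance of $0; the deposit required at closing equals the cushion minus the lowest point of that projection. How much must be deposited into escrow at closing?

$1,525.04

Cushion = 1 × $1,157.87 = $1,157.87
Trial balance (start $0, +$1,157.87 each month, − disbursements):
  Feb: +$1,157.87 → $1,157.87
  Mar: +$1,157.87 → $2,315.74
  Apr: +$1,157.87 − $2,907.24 → $566.37
  May: +$1,157.87 − $199.20 → $1,525.04
  Jun: +$1,157.87 → $2,682.91
  Jul: +$1,157.87 − $2,907.24 → $933.54
  Aug: +$1,157.87 − $1,867.08 → $224.33
  Sep: +$1,157.87 → $1,382.20
  Oct: +$1,157.87 − $2,907.24 → -$367.17
  Nov: +$1,157.87 − $199.20 → $591.50
  Dec: +$1,157.87 → $1,749.37
  Jan: +$1,157.87 − $2,907.24 → $0.00
Lowest trial balance = -$367.17 (Oct)
Initial deposit = cushion − low point = $1,157.87 − (-$367.17) = $1,525.04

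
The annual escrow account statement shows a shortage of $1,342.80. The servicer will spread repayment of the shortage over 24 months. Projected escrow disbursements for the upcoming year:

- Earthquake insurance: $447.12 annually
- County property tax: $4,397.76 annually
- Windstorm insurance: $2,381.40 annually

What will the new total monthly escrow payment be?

Earthquake insurance: $447.12 annually
County property tax: $4,397.76 annually
Windstorm insurance: $2,381.40 annually
Annual escrow total = $447.12 + $4,397.76 + $2,381.40 = $7,226.28
Monthly escrow = $7,226.28 / 12 = $602.19
Monthly shortage recovery: $1,342.80 ÷ 24 = $55.95
New monthly escrow = $602.19 + $55.95 = $658.14

$658.14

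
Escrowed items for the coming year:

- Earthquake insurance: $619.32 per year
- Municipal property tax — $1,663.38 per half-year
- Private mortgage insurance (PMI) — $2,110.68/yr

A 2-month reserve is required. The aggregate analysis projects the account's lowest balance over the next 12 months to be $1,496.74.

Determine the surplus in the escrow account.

$487.28

Earthquake insurance = $619.32/yr
Municipal property tax = $1,663.38 × 2 = $3,326.76/yr
Private mortgage insurance (PMI) = $2,110.68/yr
Combined annual = $6,056.76
Base monthly escrow = $6,056.76 ÷ 12 = $504.73
Cushion = 2 × $504.73 = $1,009.46
Excess over cushion: $1,496.74 − $1,009.46 = $487.28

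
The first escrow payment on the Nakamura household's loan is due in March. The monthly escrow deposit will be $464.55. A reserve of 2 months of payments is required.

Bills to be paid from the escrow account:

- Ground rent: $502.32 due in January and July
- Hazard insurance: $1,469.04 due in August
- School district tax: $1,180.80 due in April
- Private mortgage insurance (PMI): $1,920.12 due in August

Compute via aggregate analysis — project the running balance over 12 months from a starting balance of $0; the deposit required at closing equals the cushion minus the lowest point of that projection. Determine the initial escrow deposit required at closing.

Cushion = 2 × $464.55 = $929.10
Trial balance (start $0, +$464.55 each month, − disbursements):
  Mar: +$464.55 → $464.55
  Apr: +$464.55 − $1,180.80 → -$251.70
  May: +$464.55 → $212.85
  Jun: +$464.55 → $677.40
  Jul: +$464.55 − $502.32 → $639.63
  Aug: +$464.55 − $3,389.16 → -$2,284.98
  Sep: +$464.55 → -$1,820.43
  Oct: +$464.55 → -$1,355.88
  Nov: +$464.55 → -$891.33
  Dec: +$464.55 → -$426.78
  Jan: +$464.55 − $502.32 → -$464.55
  Feb: +$464.55 → $0.00
Lowest trial balance = -$2,284.98 (Aug)
Initial deposit = cushion − low point = $929.10 − (-$2,284.98) = $3,214.08

$3,214.08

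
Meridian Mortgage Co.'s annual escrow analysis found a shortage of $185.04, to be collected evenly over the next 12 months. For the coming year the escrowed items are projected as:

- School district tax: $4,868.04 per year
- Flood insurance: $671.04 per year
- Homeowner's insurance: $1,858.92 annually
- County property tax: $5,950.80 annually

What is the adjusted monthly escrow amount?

$1,127.82

School district tax: $4,868.04 annually
Flood insurance: $671.04 annually
Homeowner's insurance: $1,858.92 annually
County property tax: $5,950.80 annually
Annual escrow total = $4,868.04 + $671.04 + $1,858.92 + $5,950.80 = $13,348.80
Base monthly escrow = $13,348.80 / 12 = $1,112.40
Shortage per month = $185.04 ÷ 12 = $15.42
New monthly escrow = $1,112.40 + $15.42 = $1,127.82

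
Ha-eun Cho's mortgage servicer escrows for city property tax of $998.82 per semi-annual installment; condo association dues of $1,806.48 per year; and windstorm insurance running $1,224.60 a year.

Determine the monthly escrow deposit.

City property tax = $998.82 × 2 = $1,997.64/yr
Condo association dues = $1,806.48/yr
Windstorm insurance = $1,224.60/yr
Total annual escrow = $1,997.64 + $1,806.48 + $1,224.60 = $5,028.72
Monthly escrow = $5,028.72 / 12 = $419.06

$419.06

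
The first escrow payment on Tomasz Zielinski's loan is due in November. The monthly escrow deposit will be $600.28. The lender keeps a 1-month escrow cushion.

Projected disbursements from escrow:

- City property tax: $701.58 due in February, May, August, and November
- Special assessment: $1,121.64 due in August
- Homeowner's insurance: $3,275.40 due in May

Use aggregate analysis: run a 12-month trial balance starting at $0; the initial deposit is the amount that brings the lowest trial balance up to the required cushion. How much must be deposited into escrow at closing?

Cushion = 1 × $600.28 = $600.28
Trial balance (start $0, +$600.28 each month, − disbursements):
  Nov: +$600.28 − $701.58 → -$101.30
  Dec: +$600.28 → $498.98
  Jan: +$600.28 → $1,099.26
  Feb: +$600.28 − $701.58 → $997.96
  Mar: +$600.28 → $1,598.24
  Apr: +$600.28 → $2,198.52
  May: +$600.28 − $3,976.98 → -$1,178.18
  Jun: +$600.28 → -$577.90
  Jul: +$600.28 → $22.38
  Aug: +$600.28 − $1,823.22 → -$1,200.56
  Sep: +$600.28 → -$600.28
  Oct: +$600.28 → $0.00
Lowest trial balance = -$1,200.56 (Aug)
Initial deposit = cushion − low point = $600.28 − (-$1,200.56) = $1,800.84

$1,800.84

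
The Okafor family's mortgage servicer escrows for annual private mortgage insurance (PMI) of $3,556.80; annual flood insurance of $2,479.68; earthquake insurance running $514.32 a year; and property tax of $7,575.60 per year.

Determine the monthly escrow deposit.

Private mortgage insurance (PMI) = $3,556.80
Flood insurance = $2,479.68
Earthquake insurance = $514.32
Property tax = $7,575.60
Combined annual = $3,556.80 + $2,479.68 + $514.32 + $7,575.60 = $14,126.40
Monthly = $14,126.40 ÷ 12 = $1,177.20

$1,177.20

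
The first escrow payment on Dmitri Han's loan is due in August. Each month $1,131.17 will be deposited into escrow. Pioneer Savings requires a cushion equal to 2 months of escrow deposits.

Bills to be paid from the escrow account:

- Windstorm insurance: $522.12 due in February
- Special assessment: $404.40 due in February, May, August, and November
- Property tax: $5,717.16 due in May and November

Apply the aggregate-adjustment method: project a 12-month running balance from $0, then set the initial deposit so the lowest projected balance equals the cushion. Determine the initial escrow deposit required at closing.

Cushion = 2 × $1,131.17 = $2,262.34
Trial balance (start $0, +$1,131.17 each month, − disbursements):
  Aug: +$1,131.17 − $404.40 → $726.77
  Sep: +$1,131.17 → $1,857.94
  Oct: +$1,131.17 → $2,989.11
  Nov: +$1,131.17 − $6,121.56 → -$2,001.28
  Dec: +$1,131.17 → -$870.11
  Jan: +$1,131.17 → $261.06
  Feb: +$1,131.17 − $926.52 → $465.71
  Mar: +$1,131.17 → $1,596.88
  Apr: +$1,131.17 → $2,728.05
  May: +$1,131.17 − $6,121.56 → -$2,262.34
  Jun: +$1,131.17 → -$1,131.17
  Jul: +$1,131.17 → $0.00
Lowest trial balance = -$2,262.34 (May)
Initial deposit = cushion − low point = $2,262.34 − (-$2,262.34) = $4,524.68

$4,524.68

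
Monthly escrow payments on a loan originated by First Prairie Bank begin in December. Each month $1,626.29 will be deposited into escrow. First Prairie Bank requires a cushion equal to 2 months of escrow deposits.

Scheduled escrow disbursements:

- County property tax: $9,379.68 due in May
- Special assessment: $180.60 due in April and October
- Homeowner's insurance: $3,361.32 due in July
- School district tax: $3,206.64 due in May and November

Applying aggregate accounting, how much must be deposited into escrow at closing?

Cushion = 2 × $1,626.29 = $3,252.58
Trial balance (start $0, +$1,626.29 each month, − disbursements):
  Dec: +$1,626.29 → $1,626.29
  Jan: +$1,626.29 → $3,252.58
  Feb: +$1,626.29 → $4,878.87
  Mar: +$1,626.29 → $6,505.16
  Apr: +$1,626.29 − $180.60 → $7,950.85
  May: +$1,626.29 − $12,586.32 → -$3,009.18
  Jun: +$1,626.29 → -$1,382.89
  Jul: +$1,626.29 − $3,361.32 → -$3,117.92
  Aug: +$1,626.29 → -$1,491.63
  Sep: +$1,626.29 → $134.66
  Oct: +$1,626.29 − $180.60 → $1,580.35
  Nov: +$1,626.29 − $3,206.64 → $0.00
Lowest trial balance = -$3,117.92 (Jul)
Initial deposit = cushion − low point = $3,252.58 − (-$3,117.92) = $6,370.50

$6,370.50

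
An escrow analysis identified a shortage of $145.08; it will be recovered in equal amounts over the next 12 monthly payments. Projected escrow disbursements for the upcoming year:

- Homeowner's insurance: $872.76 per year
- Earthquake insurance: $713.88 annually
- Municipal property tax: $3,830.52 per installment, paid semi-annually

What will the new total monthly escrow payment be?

$782.73

Homeowner's insurance: $872.76
Earthquake insurance: $713.88
Municipal property tax: $3,830.52 × 2 = $7,661.04
Total annual escrow = $9,247.68
Per month = $9,247.68 ÷ 12 = $770.64
Monthly shortage recovery: $145.08 ÷ 12 = $12.09
Adjusted monthly = $770.64 + $12.09 = $782.73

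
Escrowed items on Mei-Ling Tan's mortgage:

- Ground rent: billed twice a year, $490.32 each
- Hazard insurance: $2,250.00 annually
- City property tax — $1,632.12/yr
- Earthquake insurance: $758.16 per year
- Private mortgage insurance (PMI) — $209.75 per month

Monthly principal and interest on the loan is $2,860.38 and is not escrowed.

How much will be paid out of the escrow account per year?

Ground rent — $490.32 × 2 = $980.64/yr
Hazard insurance — $2,250.00/yr
City property tax — $1,632.12/yr
Earthquake insurance — $758.16/yr
Private mortgage insurance (PMI) — $209.75 × 12 = $2,517.00/yr
Yearly total = $980.64 + $2,250.00 + $1,632.12 + $758.16 + $2,517.00 = $8,137.92

$8,137.92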